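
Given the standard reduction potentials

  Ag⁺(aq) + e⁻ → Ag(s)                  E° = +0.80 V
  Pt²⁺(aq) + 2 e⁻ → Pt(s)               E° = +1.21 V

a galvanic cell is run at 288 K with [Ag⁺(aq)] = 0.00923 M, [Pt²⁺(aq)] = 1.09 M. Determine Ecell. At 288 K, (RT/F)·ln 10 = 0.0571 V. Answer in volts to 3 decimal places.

+0.527 V

Pt²⁺/Pt is reduced (cathode, E° = +1.21 V) and Ag⁺/Ag is oxidized (anode).
The standard potential is +1.21 − (+0.80) = +0.41 V and the balanced reaction transfers n = 2 electrons.
The balanced reaction is Pt²⁺(aq) + 2 Ag(s) → Pt(s) + 2 Ag⁺(aq), so Q = [Ag⁺(aq)]^2 / [Pt²⁺(aq)] = 7.82×10^−5 and log Q = −4.107.
By the Nernst equation, E = +0.41 − (0.0571/2)·(−4.107) = +0.527 V.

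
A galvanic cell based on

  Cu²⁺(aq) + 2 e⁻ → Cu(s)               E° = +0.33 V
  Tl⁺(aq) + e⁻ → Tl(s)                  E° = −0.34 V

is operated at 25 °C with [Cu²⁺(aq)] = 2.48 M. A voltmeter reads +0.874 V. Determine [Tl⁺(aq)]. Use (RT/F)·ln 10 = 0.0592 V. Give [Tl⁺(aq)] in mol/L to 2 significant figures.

0.00056 M

The Cu²⁺/Cu couple has the larger reduction potential, so it is the cathode: E°cell = +0.33 − (−0.34) = +0.67 V and n = 2.
Since E = E° − (0.0592/n)·log Q, log Q = n(E° − E)/0.0592 = −6.892.
The balanced reaction is Cu²⁺(aq) + 2 Tl(s) → Cu(s) + 2 Tl⁺(aq), so Q = [Tl⁺(aq)]^2 / [Cu²⁺(aq)].
Isolating [Tl⁺(aq)] in Q = 10^{−6.892} yields log [Tl⁺(aq)] = −3.249, i.e. 0.00056 M.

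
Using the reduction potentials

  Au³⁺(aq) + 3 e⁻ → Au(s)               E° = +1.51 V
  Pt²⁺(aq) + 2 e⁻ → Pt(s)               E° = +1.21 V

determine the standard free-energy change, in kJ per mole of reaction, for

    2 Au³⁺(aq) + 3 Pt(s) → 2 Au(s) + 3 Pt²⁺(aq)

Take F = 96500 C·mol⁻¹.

In the reaction as written Au³⁺(aq) is reduced, so the Au³⁺/Au couple is the cathode and Pt²⁺/Pt is the anode.
E°cell = +1.51 − (+1.21) = +0.30 V; balancing electrons gives n = 6.
ΔG° = −nFE°cell = −(6)(96500)(+0.30) J/mol = −174 kJ/mol.

−174 kJ/mol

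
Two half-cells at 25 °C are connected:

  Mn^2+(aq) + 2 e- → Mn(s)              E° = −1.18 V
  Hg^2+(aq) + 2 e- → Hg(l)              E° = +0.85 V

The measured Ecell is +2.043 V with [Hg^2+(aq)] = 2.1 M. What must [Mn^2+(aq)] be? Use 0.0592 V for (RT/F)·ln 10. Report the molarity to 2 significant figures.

0.76 M

The Hg²⁺/Hg couple has the larger reduction potential, so it is the cathode: E°cell = +0.85 − (−1.18) = +2.03 V and n = 2.
From the Nernst equation, log Q = n(E° − E)/0.0592 = 2·(+2.03 − (+2.043))/0.0592 = −0.439.
Balancing electrons gives Hg^2+(aq) + Mn(s) → Hg(l) + Mn^2+(aq); thus Q = [Mn^2+(aq)] / [Hg^2+(aq)].
Solving for the unknown gives log [Mn^2+(aq)] = −0.117, so [Mn^2+(aq)] ≈ 0.76 M.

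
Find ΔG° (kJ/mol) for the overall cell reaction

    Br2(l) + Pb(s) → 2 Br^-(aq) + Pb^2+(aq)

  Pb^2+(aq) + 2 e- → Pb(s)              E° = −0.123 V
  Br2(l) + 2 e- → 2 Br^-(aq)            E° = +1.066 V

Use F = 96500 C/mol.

In the reaction as written Br2(l) is reduced, so the Br₂/Br⁻ couple is the cathode and Pb²⁺/Pb is the anode.
E°cell = +1.066 − (−0.123) = +1.189 V; balancing electrons gives n = 2.
ΔG° = −nFE°cell = −(2)(96500)(+1.189) J/mol = −229 kJ/mol.

−229 kJ/mol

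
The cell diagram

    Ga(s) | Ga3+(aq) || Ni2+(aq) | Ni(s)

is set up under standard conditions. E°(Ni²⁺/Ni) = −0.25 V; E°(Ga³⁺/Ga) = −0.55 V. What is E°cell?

By convention the left-hand electrode in cell notation is the anode (oxidation) and the right-hand electrode is the cathode (reduction).
E°cell = E°(right) − E°(left) = −0.25 − (−0.55) = +0.30 V.

+0.30 V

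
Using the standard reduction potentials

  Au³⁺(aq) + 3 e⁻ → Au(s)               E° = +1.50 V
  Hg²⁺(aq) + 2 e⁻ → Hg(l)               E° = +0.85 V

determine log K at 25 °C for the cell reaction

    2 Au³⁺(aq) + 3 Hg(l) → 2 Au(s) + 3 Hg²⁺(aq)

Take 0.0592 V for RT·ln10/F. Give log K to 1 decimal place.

The Au³⁺/Au couple is reduced (cathode); E°cell = +1.50 − (+0.85) = +0.65 V with n = 6.
At equilibrium E = 0, so log K = nE°cell / 0.0592 = (6)(+0.65) / 0.0592 = 65.9.

log K = 65.9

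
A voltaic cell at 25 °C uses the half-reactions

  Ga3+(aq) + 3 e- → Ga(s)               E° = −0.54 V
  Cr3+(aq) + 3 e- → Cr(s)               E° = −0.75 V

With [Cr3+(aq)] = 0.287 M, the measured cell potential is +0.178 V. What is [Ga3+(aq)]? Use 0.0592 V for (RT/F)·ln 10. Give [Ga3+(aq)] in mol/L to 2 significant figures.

0.0069 M

With Ga³⁺/Ga at the cathode and Cr³⁺/Cr at the anode, E°cell = −0.54 − (−0.75) = +0.21 V (n = 3).
From the Nernst equation, log Q = n(E° − E)/0.0592 = 3·(+0.21 − (+0.178))/0.0592 = 1.622.
For Ga3+(aq) + Cr(s) → Ga(s) + Cr3+(aq), the reaction quotient is Q = [Cr3+(aq)] / [Ga3+(aq)].
Substituting the known concentrations and solving, log [Ga3+(aq)] = −2.164 and [Ga3+(aq)] = 0.0069 M.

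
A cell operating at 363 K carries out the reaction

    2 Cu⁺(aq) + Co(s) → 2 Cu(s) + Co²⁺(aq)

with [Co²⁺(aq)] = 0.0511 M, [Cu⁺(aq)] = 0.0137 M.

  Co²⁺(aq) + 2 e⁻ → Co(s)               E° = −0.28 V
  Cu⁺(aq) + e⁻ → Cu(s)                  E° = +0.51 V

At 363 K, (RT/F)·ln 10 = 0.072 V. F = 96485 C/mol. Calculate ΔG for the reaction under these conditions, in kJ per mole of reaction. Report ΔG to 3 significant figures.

With Cu⁺/Cu reduced at the cathode, E°cell = +0.51 − (−0.28) = +0.79 V and n = 2.
Q = [Co²⁺(aq)] / [Cu⁺(aq)]^2 = 272, so log Q = 2.435 and E = +0.79 − (0.072/2)(2.435) = +0.7023 V.
ΔG = −nFE = −(2)(96485)(+0.7023) J/mol = −136 kJ/mol.

−136 kJ/mol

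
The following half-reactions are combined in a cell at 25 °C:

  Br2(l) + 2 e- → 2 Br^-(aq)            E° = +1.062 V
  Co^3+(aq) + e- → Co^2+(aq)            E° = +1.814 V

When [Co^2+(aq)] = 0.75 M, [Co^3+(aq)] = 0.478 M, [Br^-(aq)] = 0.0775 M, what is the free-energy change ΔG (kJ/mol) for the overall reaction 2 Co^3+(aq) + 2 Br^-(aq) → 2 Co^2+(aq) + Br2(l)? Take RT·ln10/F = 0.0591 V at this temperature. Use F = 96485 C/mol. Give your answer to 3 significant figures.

E°cell = +1.814 − (+1.062) = +0.752 V; the balanced reaction transfers n = 2 electrons.
The reaction quotient is [Co^2+(aq)]^2 / ([Co^3+(aq)]^2·[Br^-(aq)]^2) = 410; by Nernst, E = +0.752 − (0.0591/2)(2.613) = +0.6748 V.
ΔG = −nFE = −(2)(96485)(+0.6748) J/mol = −130 kJ/mol.

−130 kJ/mol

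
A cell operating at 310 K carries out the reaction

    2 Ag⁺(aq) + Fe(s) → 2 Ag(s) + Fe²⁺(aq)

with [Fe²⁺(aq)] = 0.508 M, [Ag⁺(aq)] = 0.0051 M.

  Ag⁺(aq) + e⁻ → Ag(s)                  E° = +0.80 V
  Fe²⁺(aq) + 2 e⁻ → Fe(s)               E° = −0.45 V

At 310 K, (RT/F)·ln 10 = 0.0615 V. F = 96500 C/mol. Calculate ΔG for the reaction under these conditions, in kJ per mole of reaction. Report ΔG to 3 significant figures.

The standard cell potential is +0.80 − (−0.45) = +1.25 V, with n = 2 electrons in the balanced equation.
The reaction quotient is [Fe²⁺(aq)] / [Ag⁺(aq)]^2 = 1.95×10^4; by Nernst, E = +1.25 − (0.0615/2)(4.291) = +1.1181 V.
ΔG = −nFE = −(2)(96500)(+1.1181) J/mol = −216 kJ/mol.

−216 kJ/mol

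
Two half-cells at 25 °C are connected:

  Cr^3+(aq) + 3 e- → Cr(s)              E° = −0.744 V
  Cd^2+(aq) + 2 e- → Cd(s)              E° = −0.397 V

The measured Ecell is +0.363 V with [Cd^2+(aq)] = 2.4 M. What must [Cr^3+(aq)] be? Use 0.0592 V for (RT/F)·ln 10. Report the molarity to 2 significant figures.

Cd²⁺/Cd is the cathode (higher E°); E°cell = −0.397 − (−0.744) = +0.347 V with n = 6.
Rearranging E = E° − (0.0592/n)·log Q gives log Q = 6(+0.347 − (+0.363))/0.0592 = −1.622.
Balancing electrons gives 3 Cd^2+(aq) + 2 Cr(s) → 3 Cd(s) + 2 Cr^3+(aq); thus Q = [Cr^3+(aq)]^2 / [Cd^2+(aq)]^3.
Solving for the unknown gives log [Cr^3+(aq)] = −0.241, so [Cr^3+(aq)] ≈ 0.57 M.

0.57 M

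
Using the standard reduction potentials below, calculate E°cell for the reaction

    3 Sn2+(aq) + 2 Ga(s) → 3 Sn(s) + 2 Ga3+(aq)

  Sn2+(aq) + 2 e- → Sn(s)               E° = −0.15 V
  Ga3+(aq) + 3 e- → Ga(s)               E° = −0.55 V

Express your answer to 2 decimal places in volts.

+0.40 V

In the reaction as written, Sn2+(aq) is reduced (cathode) and Ga3+(aq) is produced by oxidation at the anode.
E°cell = E°(cathode) − E°(anode) = −0.15 − (−0.55) = +0.40 V.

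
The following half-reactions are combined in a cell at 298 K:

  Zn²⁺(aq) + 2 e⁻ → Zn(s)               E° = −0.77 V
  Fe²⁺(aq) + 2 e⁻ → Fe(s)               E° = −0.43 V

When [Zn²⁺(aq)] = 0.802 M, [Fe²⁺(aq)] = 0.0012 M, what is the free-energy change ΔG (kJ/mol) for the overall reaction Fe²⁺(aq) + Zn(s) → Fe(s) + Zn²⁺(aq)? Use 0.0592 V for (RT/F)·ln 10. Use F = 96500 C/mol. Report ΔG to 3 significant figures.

With Fe²⁺/Fe reduced at the cathode, E°cell = −0.43 − (−0.77) = +0.34 V and n = 2.
Q = [Zn²⁺(aq)] / [Fe²⁺(aq)] = 668, so log Q = 2.825 and E = +0.34 − (0.0592/2)(2.825) = +0.2564 V.
Then ΔG = −nFE = −2 × 96500 × +0.2564 J/mol = −49.5 kJ/mol.

−49.5 kJ/mol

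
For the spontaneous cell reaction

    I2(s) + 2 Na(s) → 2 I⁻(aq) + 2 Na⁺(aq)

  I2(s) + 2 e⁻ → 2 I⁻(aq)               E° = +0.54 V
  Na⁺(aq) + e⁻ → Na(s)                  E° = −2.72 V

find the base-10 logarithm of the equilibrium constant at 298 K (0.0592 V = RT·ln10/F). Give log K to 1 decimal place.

log K = 110.1

The I₂/I⁻ couple is reduced (cathode); E°cell = +0.54 − (−2.72) = +3.26 V with n = 2.
At equilibrium E = 0, so log K = nE°cell / 0.0592 = (2)(+3.26) / 0.0592 = 110.1.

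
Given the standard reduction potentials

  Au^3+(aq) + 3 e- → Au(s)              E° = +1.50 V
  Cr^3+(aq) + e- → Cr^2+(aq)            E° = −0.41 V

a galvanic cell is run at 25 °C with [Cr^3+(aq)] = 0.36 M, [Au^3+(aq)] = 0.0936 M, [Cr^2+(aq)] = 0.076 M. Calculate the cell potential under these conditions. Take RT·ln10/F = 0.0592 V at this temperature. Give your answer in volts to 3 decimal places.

+1.850 V

Au³⁺/Au is reduced (cathode, E° = +1.50 V) and Cr³⁺/Cr²⁺ is oxidized (anode).
The standard potential is +1.50 − (−0.41) = +1.91 V and the balanced reaction transfers n = 3 electrons.
The balanced reaction is Au^3+(aq) + 3 Cr^2+(aq) → Au(s) + 3 Cr^3+(aq), so Q = [Cr^3+(aq)]^3 / ([Au^3+(aq)]·[Cr^2+(aq)]^3) = 1.14×10^3 and log Q = 3.055.
E = E° − (0.0592/n)·log Q = +1.91 − (0.0592/3)(3.055) = +1.850 V.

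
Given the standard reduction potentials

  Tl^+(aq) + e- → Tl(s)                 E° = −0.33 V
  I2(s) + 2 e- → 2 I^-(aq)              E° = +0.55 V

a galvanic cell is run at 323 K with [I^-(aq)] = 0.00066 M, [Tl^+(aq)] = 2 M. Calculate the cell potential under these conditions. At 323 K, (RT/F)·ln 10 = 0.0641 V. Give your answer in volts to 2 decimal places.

+1.06 V

The I₂/I⁻ couple has the more positive E°, so it is the cathode; Tl⁺/Tl is the anode.
E°cell = +0.55 − (−0.33) = +0.88 V, with n = 2 electrons transferred.
Balancing gives I2(s) + 2 Tl(s) → 2 I^-(aq) + 2 Tl^+(aq); hence Q = [I^-(aq)]^2·[Tl^+(aq)]^2 = 1.74×10^−6 (log Q = −5.759).
By the Nernst equation, E = +0.88 − (0.0641/2)·(−5.759) = +1.06 V.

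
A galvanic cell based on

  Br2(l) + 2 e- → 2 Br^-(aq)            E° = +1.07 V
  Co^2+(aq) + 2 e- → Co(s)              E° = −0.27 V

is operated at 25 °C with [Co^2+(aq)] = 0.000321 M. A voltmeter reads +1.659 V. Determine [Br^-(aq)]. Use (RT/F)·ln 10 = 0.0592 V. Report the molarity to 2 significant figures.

Br₂/Br⁻ is the cathode (higher E°); E°cell = +1.07 − (−0.27) = +1.34 V with n = 2.
Since E = E° − (0.0592/n)·log Q, log Q = n(E° − E)/0.0592 = −10.777.
For Br2(l) + Co(s) → 2 Br^-(aq) + Co^2+(aq), the reaction quotient is Q = [Br^-(aq)]^2·[Co^2+(aq)].
Isolating [Br^-(aq)] in Q = 10^{−10.777} yields log [Br^-(aq)] = −3.642, i.e. 0.00023 M.

0.00023 M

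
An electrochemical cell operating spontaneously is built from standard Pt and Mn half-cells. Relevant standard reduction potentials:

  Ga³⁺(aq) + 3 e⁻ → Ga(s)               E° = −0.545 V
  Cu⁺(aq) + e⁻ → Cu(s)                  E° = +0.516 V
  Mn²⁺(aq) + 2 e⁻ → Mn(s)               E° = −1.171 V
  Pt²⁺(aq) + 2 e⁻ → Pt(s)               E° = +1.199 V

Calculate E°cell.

The Pt²⁺/Pt couple has the higher E°, so Pt ion is reduced (cathode) and Mn is oxidized (anode).
E°cell = E°(cathode) − E°(anode) = +1.199 − (−1.171) = +2.370 V.

+2.370 V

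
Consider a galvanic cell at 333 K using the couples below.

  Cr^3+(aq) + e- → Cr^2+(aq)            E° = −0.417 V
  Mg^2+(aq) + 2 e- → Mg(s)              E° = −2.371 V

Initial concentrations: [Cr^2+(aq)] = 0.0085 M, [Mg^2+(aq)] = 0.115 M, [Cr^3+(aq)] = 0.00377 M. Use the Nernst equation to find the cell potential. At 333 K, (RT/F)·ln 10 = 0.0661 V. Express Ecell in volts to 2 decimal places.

+1.96 V

Since E°(Cr³⁺/Cr²⁺) > E°(Mg²⁺/Mg), Cr³⁺/Cr²⁺ serves as the cathode.
E°cell = E°cat − E°an = −0.417 − (−2.371) = +1.954 V; n = 2.
The balanced reaction is 2 Cr^3+(aq) + Mg(s) → 2 Cr^2+(aq) + Mg^2+(aq), so Q = ([Cr^2+(aq)]^2·[Mg^2+(aq)]) / [Cr^3+(aq)]^2 = 0.585 and log Q = −0.233.
Applying E = E° − (RT ln10/nF)·log Q gives +1.954 − (0.0661/2)(−0.233) = +1.96 V.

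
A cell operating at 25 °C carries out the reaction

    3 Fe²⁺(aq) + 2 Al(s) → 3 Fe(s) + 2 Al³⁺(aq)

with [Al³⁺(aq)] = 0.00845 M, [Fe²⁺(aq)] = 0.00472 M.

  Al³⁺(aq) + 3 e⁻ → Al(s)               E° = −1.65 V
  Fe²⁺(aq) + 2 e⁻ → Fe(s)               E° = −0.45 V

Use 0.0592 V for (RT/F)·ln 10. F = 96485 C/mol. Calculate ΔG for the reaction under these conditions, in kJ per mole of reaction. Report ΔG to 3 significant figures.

−679 kJ/mol

The standard cell potential is −0.45 − (−1.65) = +1.20 V, with n = 6 electrons in the balanced equation.
Here Q = [Al³⁺(aq)]^2 / [Fe²⁺(aq)]^3 = 679 (log Q = 2.832), giving E = +1.20 − (0.0592/6)·(2.832) = +1.1721 V.
Then ΔG = −nFE = −6 × 96485 × +1.1721 J/mol = −679 kJ/mol.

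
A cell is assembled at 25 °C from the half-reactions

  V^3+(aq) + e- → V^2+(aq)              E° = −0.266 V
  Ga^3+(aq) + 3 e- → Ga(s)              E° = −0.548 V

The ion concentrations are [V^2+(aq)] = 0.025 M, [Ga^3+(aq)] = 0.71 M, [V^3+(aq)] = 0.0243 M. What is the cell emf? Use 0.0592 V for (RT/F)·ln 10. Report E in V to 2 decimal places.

Since E°(V³⁺/V²⁺) > E°(Ga³⁺/Ga), V³⁺/V²⁺ serves as the cathode.
The standard potential is −0.266 − (−0.548) = +0.282 V and the balanced reaction transfers n = 3 electrons.
The balanced reaction is 3 V^3+(aq) + Ga(s) → 3 V^2+(aq) + Ga^3+(aq), so Q = ([V^2+(aq)]^3·[Ga^3+(aq)]) / [V^3+(aq)]^3 = 0.773 and log Q = −0.112.
By the Nernst equation, E = +0.282 − (0.0592/3)·(−0.112) = +0.28 V.

+0.28 V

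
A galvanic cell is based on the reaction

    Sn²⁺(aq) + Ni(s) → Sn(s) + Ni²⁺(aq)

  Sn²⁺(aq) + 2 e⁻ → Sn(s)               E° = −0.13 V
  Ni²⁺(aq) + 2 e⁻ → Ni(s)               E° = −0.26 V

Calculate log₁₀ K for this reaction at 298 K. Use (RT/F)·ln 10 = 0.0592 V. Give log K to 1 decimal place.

log K = 4.4

The Sn²⁺/Sn couple is reduced (cathode); E°cell = −0.13 − (−0.26) = +0.13 V with n = 2.
At equilibrium E = 0, so log K = nE°cell / 0.0592 = (2)(+0.13) / 0.0592 = 4.4.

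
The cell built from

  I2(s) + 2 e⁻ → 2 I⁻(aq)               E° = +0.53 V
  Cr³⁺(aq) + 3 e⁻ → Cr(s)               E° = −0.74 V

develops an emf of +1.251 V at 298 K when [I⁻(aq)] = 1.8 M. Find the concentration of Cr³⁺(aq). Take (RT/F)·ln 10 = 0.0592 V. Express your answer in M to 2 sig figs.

1.6 M

The I₂/I⁻ couple has the larger reduction potential, so it is the cathode: E°cell = +0.53 − (−0.74) = +1.27 V and n = 6.
From the Nernst equation, log Q = n(E° − E)/0.0592 = 6·(+1.27 − (+1.251))/0.0592 = 1.926.
The balanced reaction is 3 I2(s) + 2 Cr(s) → 6 I⁻(aq) + 2 Cr³⁺(aq), so Q = [I⁻(aq)]^6·[Cr³⁺(aq)]^2.
Isolating [Cr³⁺(aq)] in Q = 10^{1.926} yields log [Cr³⁺(aq)] = 0.197, i.e. 1.6 M.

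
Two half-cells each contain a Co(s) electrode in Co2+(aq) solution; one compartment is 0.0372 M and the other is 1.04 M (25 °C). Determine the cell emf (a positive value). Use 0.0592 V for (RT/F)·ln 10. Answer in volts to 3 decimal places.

For a concentration cell E°cell = 0, since both electrodes use the same couple.
The compartment with the higher Co2+(aq) concentration (1.04 M) acts as the cathode; ions are reduced there and produced at the dilute (0.0372 M) anode.
With n = 2, Ecell = −(0.0592/2)·log([dilute]/[conc]) = −(0.0592/2)·log(0.0372/1.04) = +0.043 V.

0.043 V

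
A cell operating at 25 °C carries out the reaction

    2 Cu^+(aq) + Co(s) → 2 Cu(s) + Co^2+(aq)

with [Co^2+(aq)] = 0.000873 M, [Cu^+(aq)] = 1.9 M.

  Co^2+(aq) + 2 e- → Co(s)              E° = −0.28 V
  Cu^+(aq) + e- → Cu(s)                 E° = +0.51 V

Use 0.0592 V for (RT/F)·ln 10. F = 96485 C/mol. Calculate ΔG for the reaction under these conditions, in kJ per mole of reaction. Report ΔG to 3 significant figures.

The standard cell potential is +0.51 − (−0.28) = +0.79 V, with n = 2 electrons in the balanced equation.
Here Q = [Co^2+(aq)] / [Cu^+(aq)]^2 = 0.000242 (log Q = −3.616), giving E = +0.79 − (0.0592/2)·(−3.616) = +0.8970 V.
Then ΔG = −nFE = −2 × 96485 × +0.8970 J/mol = −173 kJ/mol.

−173 kJ/mol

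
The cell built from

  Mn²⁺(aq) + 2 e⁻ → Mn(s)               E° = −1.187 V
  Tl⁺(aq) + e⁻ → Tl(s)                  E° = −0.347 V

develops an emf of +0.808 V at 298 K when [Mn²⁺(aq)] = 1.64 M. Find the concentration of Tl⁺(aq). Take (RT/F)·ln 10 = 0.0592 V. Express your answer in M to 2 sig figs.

Tl⁺/Tl is the cathode (higher E°); E°cell = −0.347 − (−1.187) = +0.840 V with n = 2.
Since E = E° − (0.0592/n)·log Q, log Q = n(E° − E)/0.0592 = 1.081.
Balancing electrons gives 2 Tl⁺(aq) + Mn(s) → 2 Tl(s) + Mn²⁺(aq); thus Q = [Mn²⁺(aq)] / [Tl⁺(aq)]^2.
Isolating [Tl⁺(aq)] in Q = 10^{1.081} yields log [Tl⁺(aq)] = −0.433, i.e. 0.37 M.

0.37 M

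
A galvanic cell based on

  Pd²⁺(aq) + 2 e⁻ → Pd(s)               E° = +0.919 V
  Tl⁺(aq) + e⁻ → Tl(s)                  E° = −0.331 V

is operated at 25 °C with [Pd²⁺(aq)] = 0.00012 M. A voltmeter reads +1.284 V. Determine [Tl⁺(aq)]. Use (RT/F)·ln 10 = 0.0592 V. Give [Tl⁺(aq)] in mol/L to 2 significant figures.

0.0029 M

With Pd²⁺/Pd at the cathode and Tl⁺/Tl at the anode, E°cell = +0.919 − (−0.331) = +1.250 V (n = 2).
Rearranging E = E° − (0.0592/n)·log Q gives log Q = 2(+1.250 − (+1.284))/0.0592 = −1.149.
The balanced reaction is Pd²⁺(aq) + 2 Tl(s) → Pd(s) + 2 Tl⁺(aq), so Q = [Tl⁺(aq)]^2 / [Pd²⁺(aq)].
Substituting the known concentrations and solving, log [Tl⁺(aq)] = −2.535 and [Tl⁺(aq)] = 0.0029 M.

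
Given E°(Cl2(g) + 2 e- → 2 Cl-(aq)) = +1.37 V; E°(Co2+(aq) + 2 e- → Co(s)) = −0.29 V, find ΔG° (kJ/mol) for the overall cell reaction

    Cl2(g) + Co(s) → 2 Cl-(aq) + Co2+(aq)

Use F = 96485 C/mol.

In the reaction as written Cl2(g) is reduced, so the Cl₂/Cl⁻ couple is the cathode and Co²⁺/Co is the anode.
E°cell = +1.37 − (−0.29) = +1.66 V; balancing electrons gives n = 2.
ΔG° = −nFE°cell = −(2)(96485)(+1.66) J/mol = −320 kJ/mol.

−320 kJ/mol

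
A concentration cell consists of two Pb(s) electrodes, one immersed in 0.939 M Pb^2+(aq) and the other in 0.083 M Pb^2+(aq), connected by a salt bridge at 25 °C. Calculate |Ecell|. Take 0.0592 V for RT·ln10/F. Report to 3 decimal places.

0.031 V

For a concentration cell E°cell = 0, since both electrodes use the same couple.
The compartment with the higher Pb^2+(aq) concentration (0.939 M) acts as the cathode; ions are reduced there and produced at the dilute (0.083 M) anode.
With n = 2, Ecell = −(0.0592/2)·log([dilute]/[conc]) = −(0.0592/2)·log(0.083/0.939) = +0.031 V.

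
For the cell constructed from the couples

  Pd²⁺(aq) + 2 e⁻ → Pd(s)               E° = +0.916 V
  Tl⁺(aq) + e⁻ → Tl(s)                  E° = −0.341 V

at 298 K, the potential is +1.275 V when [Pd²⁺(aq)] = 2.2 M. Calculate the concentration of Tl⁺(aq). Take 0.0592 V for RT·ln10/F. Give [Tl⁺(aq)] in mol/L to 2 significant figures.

0.74 M

Pd²⁺/Pd is the cathode (higher E°); E°cell = +0.916 − (−0.341) = +1.257 V with n = 2.
Rearranging E = E° − (0.0592/n)·log Q gives log Q = 2(+1.257 − (+1.275))/0.0592 = −0.608.
The balanced reaction is Pd²⁺(aq) + 2 Tl(s) → Pd(s) + 2 Tl⁺(aq), so Q = [Tl⁺(aq)]^2 / [Pd²⁺(aq)].
Substituting the known concentrations and solving, log [Tl⁺(aq)] = −0.133 and [Tl⁺(aq)] = 0.74 M.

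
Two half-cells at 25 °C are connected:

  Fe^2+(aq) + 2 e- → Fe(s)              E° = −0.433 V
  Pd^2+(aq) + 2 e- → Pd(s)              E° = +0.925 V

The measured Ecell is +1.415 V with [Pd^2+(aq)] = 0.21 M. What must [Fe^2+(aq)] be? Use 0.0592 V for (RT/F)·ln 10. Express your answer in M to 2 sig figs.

0.0025 M

The Pd²⁺/Pd couple has the larger reduction potential, so it is the cathode: E°cell = +0.925 − (−0.433) = +1.358 V and n = 2.
Since E = E° − (0.0592/n)·log Q, log Q = n(E° − E)/0.0592 = −1.926.
For Pd^2+(aq) + Fe(s) → Pd(s) + Fe^2+(aq), the reaction quotient is Q = [Fe^2+(aq)] / [Pd^2+(aq)].
Solving for the unknown gives log [Fe^2+(aq)] = −2.604, so [Fe^2+(aq)] ≈ 0.0025 M.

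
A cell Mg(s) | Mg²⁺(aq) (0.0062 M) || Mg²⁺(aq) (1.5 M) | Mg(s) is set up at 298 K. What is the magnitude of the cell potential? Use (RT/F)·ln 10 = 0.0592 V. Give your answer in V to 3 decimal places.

For a concentration cell E°cell = 0, since both electrodes use the same couple.
The compartment with the higher Mg²⁺(aq) concentration (1.5 M) acts as the cathode; ions are reduced there and produced at the dilute (0.0062 M) anode.
With n = 2, Ecell = −(0.0592/2)·log([dilute]/[conc]) = −(0.0592/2)·log(0.0062/1.5) = +0.071 V.

0.071 V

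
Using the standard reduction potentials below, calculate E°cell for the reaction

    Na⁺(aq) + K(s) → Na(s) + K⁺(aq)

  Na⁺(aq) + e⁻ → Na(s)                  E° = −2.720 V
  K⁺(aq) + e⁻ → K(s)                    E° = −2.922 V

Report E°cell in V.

+0.202 V

In the reaction as written, Na⁺(aq) is reduced (cathode) and K⁺(aq) is produced by oxidation at the anode.
E°cell = E°(cathode) − E°(anode) = −2.720 − (−2.922) = +0.202 V.
The positive value indicates the reaction is spontaneous as written.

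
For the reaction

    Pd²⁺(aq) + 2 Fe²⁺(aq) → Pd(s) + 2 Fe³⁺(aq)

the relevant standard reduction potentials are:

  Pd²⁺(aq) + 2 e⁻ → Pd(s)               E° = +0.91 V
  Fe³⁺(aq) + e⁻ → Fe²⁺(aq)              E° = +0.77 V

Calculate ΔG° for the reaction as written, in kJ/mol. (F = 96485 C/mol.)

In the reaction as written Pd²⁺(aq) is reduced, so the Pd²⁺/Pd couple is the cathode and Fe³⁺/Fe²⁺ is the anode.
E°cell = +0.91 − (+0.77) = +0.14 V; balancing electrons gives n = 2.
ΔG° = −nFE°cell = −(2)(96485)(+0.14) J/mol = −27.0 kJ/mol.

−27.0 kJ/mol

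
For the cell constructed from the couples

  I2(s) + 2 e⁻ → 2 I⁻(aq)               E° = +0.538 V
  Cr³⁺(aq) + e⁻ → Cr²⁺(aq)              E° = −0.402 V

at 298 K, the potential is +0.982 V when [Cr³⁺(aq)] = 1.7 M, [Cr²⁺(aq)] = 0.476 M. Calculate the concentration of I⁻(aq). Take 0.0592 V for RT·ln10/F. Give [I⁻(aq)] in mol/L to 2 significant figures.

With I₂/I⁻ at the cathode and Cr³⁺/Cr²⁺ at the anode, E°cell = +0.538 − (−0.402) = +0.940 V (n = 2).
From the Nernst equation, log Q = n(E° − E)/0.0592 = 2·(+0.940 − (+0.982))/0.0592 = −1.419.
For I2(s) + 2 Cr²⁺(aq) → 2 I⁻(aq) + 2 Cr³⁺(aq), the reaction quotient is Q = ([I⁻(aq)]^2·[Cr³⁺(aq)]^2) / [Cr²⁺(aq)]^2.
Substituting the known concentrations and solving, log [I⁻(aq)] = −1.262 and [I⁻(aq)] = 0.055 M.

0.055 M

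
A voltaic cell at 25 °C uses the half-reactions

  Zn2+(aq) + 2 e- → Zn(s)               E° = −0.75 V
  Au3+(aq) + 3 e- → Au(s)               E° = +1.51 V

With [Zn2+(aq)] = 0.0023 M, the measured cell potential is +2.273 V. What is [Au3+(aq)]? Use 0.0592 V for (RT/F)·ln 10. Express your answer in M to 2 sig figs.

0.00050 M

The Au³⁺/Au couple has the larger reduction potential, so it is the cathode: E°cell = +1.51 − (−0.75) = +2.26 V and n = 6.
Rearranging E = E° − (0.0592/n)·log Q gives log Q = 6(+2.26 − (+2.273))/0.0592 = −1.318.
The balanced reaction is 2 Au3+(aq) + 3 Zn(s) → 2 Au(s) + 3 Zn2+(aq), so Q = [Zn2+(aq)]^3 / [Au3+(aq)]^2.
Substituting the known concentrations and solving, log [Au3+(aq)] = −3.298 and [Au3+(aq)] = 0.00050 M.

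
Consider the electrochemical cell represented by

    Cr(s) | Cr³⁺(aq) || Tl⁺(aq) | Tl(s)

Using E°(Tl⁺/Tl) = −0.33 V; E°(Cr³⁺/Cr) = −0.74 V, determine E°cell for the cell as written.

+0.41 V

By convention the left-hand electrode in cell notation is the anode (oxidation) and the right-hand electrode is the cathode (reduction).
E°cell = E°(right) − E°(left) = −0.33 − (−0.74) = +0.41 V.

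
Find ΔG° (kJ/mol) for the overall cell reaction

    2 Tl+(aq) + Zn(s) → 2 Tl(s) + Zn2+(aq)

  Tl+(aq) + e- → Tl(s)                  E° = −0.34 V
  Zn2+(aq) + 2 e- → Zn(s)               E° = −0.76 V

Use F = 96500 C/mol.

In the reaction as written Tl+(aq) is reduced, so the Tl⁺/Tl couple is the cathode and Zn²⁺/Zn is the anode.
E°cell = −0.34 − (−0.76) = +0.42 V; balancing electrons gives n = 2.
ΔG° = −nFE°cell = −(2)(96500)(+0.42) J/mol = −81.1 kJ/mol.

−81.1 kJ/mol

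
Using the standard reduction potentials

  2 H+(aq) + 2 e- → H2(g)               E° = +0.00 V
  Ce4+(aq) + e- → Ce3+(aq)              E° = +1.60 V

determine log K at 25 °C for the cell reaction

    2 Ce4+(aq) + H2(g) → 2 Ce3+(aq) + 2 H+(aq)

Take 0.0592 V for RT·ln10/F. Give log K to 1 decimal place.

log K = 54.1

The Ce⁴⁺/Ce³⁺ couple is reduced (cathode); E°cell = +1.60 − (+0.00) = +1.60 V with n = 2.
At equilibrium E = 0, so log K = nE°cell / 0.0592 = (2)(+1.60) / 0.0592 = 54.1.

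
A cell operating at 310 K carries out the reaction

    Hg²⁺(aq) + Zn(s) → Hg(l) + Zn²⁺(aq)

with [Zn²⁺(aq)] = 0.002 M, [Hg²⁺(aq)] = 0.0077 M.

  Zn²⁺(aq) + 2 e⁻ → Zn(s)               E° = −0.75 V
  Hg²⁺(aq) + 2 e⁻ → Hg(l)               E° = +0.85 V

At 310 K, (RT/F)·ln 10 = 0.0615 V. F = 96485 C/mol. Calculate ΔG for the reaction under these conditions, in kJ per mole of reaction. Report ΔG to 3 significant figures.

With Hg²⁺/Hg reduced at the cathode, E°cell = +0.85 − (−0.75) = +1.60 V and n = 2.
Q = [Zn²⁺(aq)] / [Hg²⁺(aq)] = 0.26, so log Q = −0.585 and E = +1.60 − (0.0615/2)(−0.585) = +1.6180 V.
ΔG = −nFE = −(2)(96485)(+1.6180) J/mol = −312 kJ/mol.

−312 kJ/mol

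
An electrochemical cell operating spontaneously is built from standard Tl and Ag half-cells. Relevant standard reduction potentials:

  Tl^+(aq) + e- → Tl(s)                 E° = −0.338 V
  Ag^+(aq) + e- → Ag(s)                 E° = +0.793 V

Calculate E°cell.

Of the two couples in this cell, the one with the more positive reduction potential is reduced at the cathode: here that is Ag⁺/Ag (+0.793 V); Tl⁺/Tl (−0.338 V) is the anode.
E°cell = E°(cathode) − E°(anode) = +0.793 − (−0.338) = +1.131 V.

+1.131 V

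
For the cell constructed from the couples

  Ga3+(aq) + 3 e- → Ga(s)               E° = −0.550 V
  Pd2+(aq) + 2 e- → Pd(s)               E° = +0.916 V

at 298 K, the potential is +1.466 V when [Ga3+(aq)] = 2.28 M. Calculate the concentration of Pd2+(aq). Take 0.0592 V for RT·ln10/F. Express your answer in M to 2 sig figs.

1.7 M

The Pd²⁺/Pd couple has the larger reduction potential, so it is the cathode: E°cell = +0.916 − (−0.550) = +1.466 V and n = 6.
Rearranging E = E° − (0.0592/n)·log Q gives log Q = 6(+1.466 − (+1.466))/0.0592 = 0.000.
For 3 Pd2+(aq) + 2 Ga(s) → 3 Pd(s) + 2 Ga3+(aq), the reaction quotient is Q = [Ga3+(aq)]^2 / [Pd2+(aq)]^3.
Solving for the unknown gives log [Pd2+(aq)] = 0.239, so [Pd2+(aq)] ≈ 1.7 M.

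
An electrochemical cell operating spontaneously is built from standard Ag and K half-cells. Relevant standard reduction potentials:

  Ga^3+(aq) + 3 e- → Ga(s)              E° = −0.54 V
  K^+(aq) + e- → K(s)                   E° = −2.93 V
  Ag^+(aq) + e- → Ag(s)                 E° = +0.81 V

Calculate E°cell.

+3.74 V

Of the two couples in this cell, the one with the more positive reduction potential is reduced at the cathode: here that is Ag⁺/Ag (+0.81 V); K⁺/K (−2.93 V) is the anode.
E°cell = E°(cathode) − E°(anode) = +0.81 − (−2.93) = +3.74 V.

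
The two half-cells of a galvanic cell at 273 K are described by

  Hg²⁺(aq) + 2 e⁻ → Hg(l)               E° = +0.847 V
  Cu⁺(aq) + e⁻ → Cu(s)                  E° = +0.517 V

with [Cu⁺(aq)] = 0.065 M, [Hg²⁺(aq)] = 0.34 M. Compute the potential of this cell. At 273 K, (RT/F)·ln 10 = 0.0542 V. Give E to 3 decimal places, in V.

Hg²⁺/Hg is reduced (cathode, E° = +0.847 V) and Cu⁺/Cu is oxidized (anode).
E°cell = +0.847 − (+0.517) = +0.330 V, with n = 2 electrons transferred.
The balanced reaction is Hg²⁺(aq) + 2 Cu(s) → Hg(l) + 2 Cu⁺(aq), so Q = [Cu⁺(aq)]^2 / [Hg²⁺(aq)] = 0.0124 and log Q = −1.906.
E = E° − (0.0542/n)·log Q = +0.330 − (0.0542/2)(−1.906) = +0.382 V.

+0.382 V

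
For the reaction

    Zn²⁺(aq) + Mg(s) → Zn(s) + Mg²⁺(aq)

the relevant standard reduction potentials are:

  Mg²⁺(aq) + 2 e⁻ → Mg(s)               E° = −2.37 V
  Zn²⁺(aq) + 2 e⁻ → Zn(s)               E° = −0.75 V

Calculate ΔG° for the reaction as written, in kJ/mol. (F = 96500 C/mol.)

In the reaction as written Zn²⁺(aq) is reduced, so the Zn²⁺/Zn couple is the cathode and Mg²⁺/Mg is the anode.
E°cell = −0.75 − (−2.37) = +1.62 V; balancing electrons gives n = 2.
ΔG° = −nFE°cell = −(2)(96500)(+1.62) J/mol = −313 kJ/mol.

−313 kJ/mol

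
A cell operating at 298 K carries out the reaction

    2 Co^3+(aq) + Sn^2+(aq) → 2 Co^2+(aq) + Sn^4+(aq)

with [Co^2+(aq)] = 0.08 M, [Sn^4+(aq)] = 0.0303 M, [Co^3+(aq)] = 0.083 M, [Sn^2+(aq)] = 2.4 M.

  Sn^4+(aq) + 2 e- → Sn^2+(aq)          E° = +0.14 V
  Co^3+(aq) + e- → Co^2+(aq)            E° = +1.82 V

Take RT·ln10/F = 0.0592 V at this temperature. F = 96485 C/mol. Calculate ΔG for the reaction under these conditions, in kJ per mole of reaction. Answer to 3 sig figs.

−335 kJ/mol

The standard cell potential is +1.82 − (+0.14) = +1.68 V, with n = 2 electrons in the balanced equation.
The reaction quotient is ([Co^2+(aq)]^2·[Sn^4+(aq)]) / ([Co^3+(aq)]^2·[Sn^2+(aq)]) = 0.0117; by Nernst, E = +1.68 − (0.0592/2)(−1.931) = +1.7372 V.
Then ΔG = −nFE = −2 × 96485 × +1.7372 J/mol = −335 kJ/mol.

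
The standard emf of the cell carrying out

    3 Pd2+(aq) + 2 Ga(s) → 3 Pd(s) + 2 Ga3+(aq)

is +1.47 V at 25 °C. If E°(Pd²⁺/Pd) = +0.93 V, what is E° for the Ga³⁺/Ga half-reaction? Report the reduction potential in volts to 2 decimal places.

−0.54 V

In the reaction as written the Pd²⁺/Pd couple is reduced (cathode) and Ga³⁺/Ga is oxidized (anode), so E°cell = E°(Pd²⁺/Pd) − E°(Ga³⁺/Ga).
E°(Ga³⁺/Ga) = E°(cathode) − E°cell = +0.93 − (+1.47) = −0.54 V.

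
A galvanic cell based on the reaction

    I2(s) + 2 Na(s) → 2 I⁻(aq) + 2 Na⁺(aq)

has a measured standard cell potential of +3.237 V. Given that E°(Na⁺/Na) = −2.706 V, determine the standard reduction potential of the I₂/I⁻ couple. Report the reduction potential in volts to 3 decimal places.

In the reaction as written the I₂/I⁻ couple is reduced (cathode) and Na⁺/Na is oxidized (anode), so E°cell = E°(I₂/I⁻) − E°(Na⁺/Na).
E°(I₂/I⁻) = E°cell + E°(anode) = +3.237 + (−2.706) = +0.531 V.

+0.531 V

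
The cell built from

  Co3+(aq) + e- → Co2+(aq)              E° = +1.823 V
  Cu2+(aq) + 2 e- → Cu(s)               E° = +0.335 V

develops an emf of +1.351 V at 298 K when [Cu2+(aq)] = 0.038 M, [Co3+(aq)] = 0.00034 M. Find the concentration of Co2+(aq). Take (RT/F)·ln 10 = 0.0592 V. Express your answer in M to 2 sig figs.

Co³⁺/Co²⁺ is the cathode (higher E°); E°cell = +1.823 − (+0.335) = +1.488 V with n = 2.
Rearranging E = E° − (0.0592/n)·log Q gives log Q = 2(+1.488 − (+1.351))/0.0592 = 4.628.
For 2 Co3+(aq) + Cu(s) → 2 Co2+(aq) + Cu2+(aq), the reaction quotient is Q = ([Co2+(aq)]^2·[Cu2+(aq)]) / [Co3+(aq)]^2.
Isolating [Co2+(aq)] in Q = 10^{4.628} yields log [Co2+(aq)] = −0.444, i.e. 0.36 M.

0.36 M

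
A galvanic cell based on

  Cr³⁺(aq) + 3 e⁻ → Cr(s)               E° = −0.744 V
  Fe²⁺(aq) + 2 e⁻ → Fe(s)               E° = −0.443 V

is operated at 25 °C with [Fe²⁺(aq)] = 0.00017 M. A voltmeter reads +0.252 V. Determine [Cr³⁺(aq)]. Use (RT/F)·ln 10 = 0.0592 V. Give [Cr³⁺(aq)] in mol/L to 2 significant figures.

The Fe²⁺/Fe couple has the larger reduction potential, so it is the cathode: E°cell = −0.443 − (−0.744) = +0.301 V and n = 6.
Rearranging E = E° − (0.0592/n)·log Q gives log Q = 6(+0.301 − (+0.252))/0.0592 = 4.966.
The balanced reaction is 3 Fe²⁺(aq) + 2 Cr(s) → 3 Fe(s) + 2 Cr³⁺(aq), so Q = [Cr³⁺(aq)]^2 / [Fe²⁺(aq)]^3.
Substituting the known concentrations and solving, log [Cr³⁺(aq)] = −3.171 and [Cr³⁺(aq)] = 0.00067 M.

0.00067 M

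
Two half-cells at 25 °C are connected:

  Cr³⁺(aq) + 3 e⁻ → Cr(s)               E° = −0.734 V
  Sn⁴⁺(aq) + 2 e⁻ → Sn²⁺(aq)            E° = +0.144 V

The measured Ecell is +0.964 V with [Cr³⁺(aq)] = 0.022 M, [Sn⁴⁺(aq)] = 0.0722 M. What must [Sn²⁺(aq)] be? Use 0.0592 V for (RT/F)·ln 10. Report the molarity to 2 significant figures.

0.0011 M

The Sn⁴⁺/Sn²⁺ couple has the larger reduction potential, so it is the cathode: E°cell = +0.144 − (−0.734) = +0.878 V and n = 6.
Since E = E° − (0.0592/n)·log Q, log Q = n(E° − E)/0.0592 = −8.716.
For 3 Sn⁴⁺(aq) + 2 Cr(s) → 3 Sn²⁺(aq) + 2 Cr³⁺(aq), the reaction quotient is Q = ([Sn²⁺(aq)]^3·[Cr³⁺(aq)]^2) / [Sn⁴⁺(aq)]^3.
Isolating [Sn²⁺(aq)] in Q = 10^{−8.716} yields log [Sn²⁺(aq)] = −2.942, i.e. 0.0011 M.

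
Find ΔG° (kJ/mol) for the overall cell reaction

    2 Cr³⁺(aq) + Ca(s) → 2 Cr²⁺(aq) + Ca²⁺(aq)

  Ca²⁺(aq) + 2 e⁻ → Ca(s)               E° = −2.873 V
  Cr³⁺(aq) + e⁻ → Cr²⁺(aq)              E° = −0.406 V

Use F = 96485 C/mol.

In the reaction as written Cr³⁺(aq) is reduced, so the Cr³⁺/Cr²⁺ couple is the cathode and Ca²⁺/Ca is the anode.
E°cell = −0.406 − (−2.873) = +2.467 V; balancing electrons gives n = 2.
ΔG° = −nFE°cell = −(2)(96485)(+2.467) J/mol = −476 kJ/mol.

−476 kJ/mol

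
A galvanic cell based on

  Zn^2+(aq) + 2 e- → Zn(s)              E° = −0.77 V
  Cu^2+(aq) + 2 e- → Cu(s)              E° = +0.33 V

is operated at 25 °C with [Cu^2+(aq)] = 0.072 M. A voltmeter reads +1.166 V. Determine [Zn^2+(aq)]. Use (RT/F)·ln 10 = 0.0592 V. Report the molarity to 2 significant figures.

With Cu²⁺/Cu at the cathode and Zn²⁺/Zn at the anode, E°cell = +0.33 − (−0.77) = +1.10 V (n = 2).
Rearranging E = E° − (0.0592/n)·log Q gives log Q = 2(+1.10 − (+1.166))/0.0592 = −2.230.
The balanced reaction is Cu^2+(aq) + Zn(s) → Cu(s) + Zn^2+(aq), so Q = [Zn^2+(aq)] / [Cu^2+(aq)].
Isolating [Zn^2+(aq)] in Q = 10^{−2.230} yields log [Zn^2+(aq)] = −3.373, i.e. 0.00042 M.

0.00042 M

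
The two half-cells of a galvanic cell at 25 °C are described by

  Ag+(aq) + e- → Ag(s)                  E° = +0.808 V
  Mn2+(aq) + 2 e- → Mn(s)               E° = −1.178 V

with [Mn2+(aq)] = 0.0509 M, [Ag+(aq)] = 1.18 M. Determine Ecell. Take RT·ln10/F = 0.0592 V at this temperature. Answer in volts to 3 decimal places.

The Ag⁺/Ag couple has the more positive E°, so it is the cathode; Mn²⁺/Mn is the anode.
E°cell = +0.808 − (−1.178) = +1.986 V, with n = 2 electrons transferred.
Balancing gives 2 Ag+(aq) + Mn(s) → 2 Ag(s) + Mn2+(aq); hence Q = [Mn2+(aq)] / [Ag+(aq)]^2 = 0.0366 (log Q = −1.437).
By the Nernst equation, E = +1.986 − (0.0592/2)·(−1.437) = +2.029 V.

+2.029 V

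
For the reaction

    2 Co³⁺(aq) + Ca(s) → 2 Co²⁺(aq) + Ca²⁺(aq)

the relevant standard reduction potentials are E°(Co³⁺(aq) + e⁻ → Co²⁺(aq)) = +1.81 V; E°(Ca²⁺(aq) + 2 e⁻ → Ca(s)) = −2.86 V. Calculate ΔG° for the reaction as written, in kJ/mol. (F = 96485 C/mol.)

In the reaction as written Co³⁺(aq) is reduced, so the Co³⁺/Co²⁺ couple is the cathode and Ca²⁺/Ca is the anode.
E°cell = +1.81 − (−2.86) = +4.67 V; balancing electrons gives n = 2.
ΔG° = −nFE°cell = −(2)(96485)(+4.67) J/mol = −901 kJ/mol.

−901 kJ/mol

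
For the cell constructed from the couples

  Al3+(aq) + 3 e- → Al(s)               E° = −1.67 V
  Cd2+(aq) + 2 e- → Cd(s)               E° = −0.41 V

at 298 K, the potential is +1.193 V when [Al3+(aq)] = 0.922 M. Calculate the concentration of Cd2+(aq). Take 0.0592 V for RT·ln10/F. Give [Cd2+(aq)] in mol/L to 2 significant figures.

Cd²⁺/Cd is the cathode (higher E°); E°cell = −0.41 − (−1.67) = +1.26 V with n = 6.
Since E = E° − (0.0592/n)·log Q, log Q = n(E° − E)/0.0592 = 6.791.
The balanced reaction is 3 Cd2+(aq) + 2 Al(s) → 3 Cd(s) + 2 Al3+(aq), so Q = [Al3+(aq)]^2 / [Cd2+(aq)]^3.
Isolating [Cd2+(aq)] in Q = 10^{6.791} yields log [Cd2+(aq)] = −2.287, i.e. 0.0052 M.

0.0052 M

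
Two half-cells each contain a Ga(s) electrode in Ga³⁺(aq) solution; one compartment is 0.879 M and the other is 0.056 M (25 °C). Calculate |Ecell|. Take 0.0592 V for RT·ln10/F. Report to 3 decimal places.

For a concentration cell E°cell = 0, since both electrodes use the same couple.
The compartment with the higher Ga³⁺(aq) concentration (0.879 M) acts as the cathode; ions are reduced there and produced at the dilute (0.056 M) anode.
With n = 3, Ecell = −(0.0592/3)·log([dilute]/[conc]) = −(0.0592/3)·log(0.056/0.879) = +0.024 V.

0.024 V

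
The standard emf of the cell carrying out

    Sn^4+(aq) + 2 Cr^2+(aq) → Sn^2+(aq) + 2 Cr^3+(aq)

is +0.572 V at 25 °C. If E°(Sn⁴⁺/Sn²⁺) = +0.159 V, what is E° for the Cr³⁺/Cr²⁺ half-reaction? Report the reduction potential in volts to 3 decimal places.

−0.413 V

In the reaction as written the Sn⁴⁺/Sn²⁺ couple is reduced (cathode) and Cr³⁺/Cr²⁺ is oxidized (anode), so E°cell = E°(Sn⁴⁺/Sn²⁺) − E°(Cr³⁺/Cr²⁺).
E°(Cr³⁺/Cr²⁺) = E°(cathode) − E°cell = +0.159 − (+0.572) = −0.413 V.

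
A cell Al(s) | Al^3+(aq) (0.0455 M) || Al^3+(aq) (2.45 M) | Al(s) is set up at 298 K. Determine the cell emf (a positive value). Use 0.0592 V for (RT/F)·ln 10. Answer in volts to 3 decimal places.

For a concentration cell E°cell = 0, since both electrodes use the same couple.
The compartment with the higher Al^3+(aq) concentration (2.45 M) acts as the cathode; ions are reduced there and produced at the dilute (0.0455 M) anode.
With n = 3, Ecell = −(0.0592/3)·log([dilute]/[conc]) = −(0.0592/3)·log(0.0455/2.45) = +0.034 V.

0.034 V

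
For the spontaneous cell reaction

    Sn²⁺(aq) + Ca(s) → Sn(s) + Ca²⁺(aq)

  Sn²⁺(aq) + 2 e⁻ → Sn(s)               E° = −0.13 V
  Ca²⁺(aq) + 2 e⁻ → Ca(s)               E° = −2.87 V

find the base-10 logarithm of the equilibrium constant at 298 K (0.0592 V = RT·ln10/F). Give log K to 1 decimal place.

The Sn²⁺/Sn couple is reduced (cathode); E°cell = −0.13 − (−2.87) = +2.74 V with n = 2.
At equilibrium E = 0, so log K = nE°cell / 0.0592 = (2)(+2.74) / 0.0592 = 92.6.

log K = 92.6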